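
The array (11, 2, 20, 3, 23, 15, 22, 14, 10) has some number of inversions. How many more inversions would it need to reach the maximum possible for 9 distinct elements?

Maximum inversions for 9 distinct elements is C(9, 2) = 9·8/2 = 36.
Current inversions — for each element, count later smaller elements:
11: 3
2: 0
20: 4
3: 0
23: 4
15: 2
22: 2
14: 1
10: 0
Current total: 3 + 0 + 4 + 0 + 4 + 2 + 2 + 1 + 0 = 16
Shortfall: 36 − 16 = 20

20 inversions short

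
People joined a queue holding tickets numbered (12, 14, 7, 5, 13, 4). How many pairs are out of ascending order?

11 inversions

Inversion pairs (indices are 1-based):
(1,3): 12 > 7
(1,4): 12 > 5
(1,6): 12 > 4
(2,3): 14 > 7
(2,4): 14 > 5
(2,5): 14 > 13
(2,6): 14 > 4
(3,4): 7 > 5
(3,6): 7 > 4
(4,6): 5 > 4
(5,6): 13 > 4
That's 11 pairs.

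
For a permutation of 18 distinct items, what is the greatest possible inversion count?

The maximum occurs when the array is in strictly decreasing order: every one of the C(18, 2) pairs is inverted.
C(18, 2) = 18·17/2 = 153

153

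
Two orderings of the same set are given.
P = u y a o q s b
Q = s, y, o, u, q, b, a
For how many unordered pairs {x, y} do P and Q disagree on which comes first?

There are 10 disagreeing pairs.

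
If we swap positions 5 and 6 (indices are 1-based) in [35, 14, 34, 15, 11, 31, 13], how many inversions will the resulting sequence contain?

Positions 5 and 6 hold 11 and 31; after swapping, the array is [35, 14, 34, 15, 31, 11, 13].
Count, for each position, how many later elements it exceeds:
35: 6
14: 2
34: 4
15: 2
31: 2
11: 0
13: 0
Sum: 6 + 2 + 4 + 2 + 2 + 0 + 0 = 16

16 inversions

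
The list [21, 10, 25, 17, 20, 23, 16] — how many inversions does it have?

11

Listing every pair i<j with a[i]>a[j] (using 1-based positions):
(1,2): 21 > 10
(1,4): 21 > 17
(1,5): 21 > 20
(1,7): 21 > 16
(3,4): 25 > 17
(3,5): 25 > 20
(3,6): 25 > 23
(3,7): 25 > 16
(4,7): 17 > 16
(5,7): 20 > 16
(6,7): 23 > 16
That's 11 pairs.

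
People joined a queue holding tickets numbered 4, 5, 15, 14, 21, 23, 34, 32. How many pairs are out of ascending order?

Count, for each position, how many later elements it exceeds:
4: 0
5: 0
15: 1
14: 0
21: 0
23: 0
34: 1
32: 0
Sum: 0 + 0 + 1 + 0 + 0 + 0 + 1 + 0 = 2

Out-of-order pairs: 2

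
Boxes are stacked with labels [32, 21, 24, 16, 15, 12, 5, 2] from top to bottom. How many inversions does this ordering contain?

Count, for each position, how many later elements it exceeds:
32 → 21, 24, 16, 15, 12, 5, 2 → 7
21 → 16, 15, 12, 5, 2 → 5
24 → 16, 15, 12, 5, 2 → 5
16 → 15, 12, 5, 2 → 4
15 → 12, 5, 2 → 3
12 → 5, 2 → 2
5 → 2 → 1
2 → none → 0
Sum: 7 + 5 + 5 + 4 + 3 + 2 + 1 + 0 = 27

27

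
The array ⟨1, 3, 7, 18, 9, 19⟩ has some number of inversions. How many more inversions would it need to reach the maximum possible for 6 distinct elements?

14

Maximum inversions for 6 distinct elements is C(6, 2) = 6·5/2 = 15.
Current inversions — for each element, count later smaller elements:
1: 0
3: 0
7: 0
18: 1
9: 0
19: 0
Current total: 0 + 0 + 0 + 1 + 0 + 0 = 1
Shortfall: 15 − 1 = 14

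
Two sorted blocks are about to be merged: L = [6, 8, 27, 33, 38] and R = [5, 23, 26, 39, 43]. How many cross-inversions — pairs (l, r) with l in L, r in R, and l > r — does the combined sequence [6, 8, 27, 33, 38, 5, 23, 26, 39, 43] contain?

11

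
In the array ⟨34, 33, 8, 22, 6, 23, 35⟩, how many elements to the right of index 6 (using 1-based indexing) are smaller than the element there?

0

The element at index 6 is 23.
Elements after it: 35
None of them are smaller than 23.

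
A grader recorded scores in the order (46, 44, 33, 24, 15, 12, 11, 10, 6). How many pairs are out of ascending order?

Element-by-element contributions:
46 → 44, 33, 24, 15, 12, 11, 10, 6 → 8
44 → 33, 24, 15, 12, 11, 10, 6 → 7
33 → 24, 15, 12, 11, 10, 6 → 6
24 → 15, 12, 11, 10, 6 → 5
15 → 12, 11, 10, 6 → 4
12 → 11, 10, 6 → 3
11 → 10, 6 → 2
10 → 6 → 1
6 → none → 0
Sum: 8 + 7 + 6 + 5 + 4 + 3 + 2 + 1 + 0 = 36

36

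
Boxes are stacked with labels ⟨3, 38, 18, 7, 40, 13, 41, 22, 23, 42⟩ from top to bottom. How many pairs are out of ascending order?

Count, for each position, how many later elements it exceeds:
3 → none → 0
38 → 18, 7, 13, 22, 23 → 5
18 → 7, 13 → 2
7 → none → 0
40 → 13, 22, 23 → 3
13 → none → 0
41 → 22, 23 → 2
22 → none → 0
23 → none → 0
42 → none → 0
Sum: 0 + 5 + 2 + 0 + 3 + 0 + 2 + 0 + 0 + 0 = 12

12 inversions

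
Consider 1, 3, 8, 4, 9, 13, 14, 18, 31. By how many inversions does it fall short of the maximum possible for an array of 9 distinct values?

Maximum inversions for 9 distinct elements is C(9, 2) = 9·8/2 = 36.
Current inversions — for each element, count later smaller elements:
1: 0
3: 0
8: 1
4: 0
9: 0
13: 0
14: 0
18: 0
31: 0
Current total: 0 + 0 + 1 + 0 + 0 + 0 + 0 + 0 + 0 = 1
Shortfall: 36 − 1 = 35

35 inversions short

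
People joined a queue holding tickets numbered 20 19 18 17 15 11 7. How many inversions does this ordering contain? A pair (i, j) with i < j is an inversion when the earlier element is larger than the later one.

Count, for each position, how many later elements it exceeds:
20 → 19, 18, 17, 15, 11, 7 → 6
19 → 18, 17, 15, 11, 7 → 5
18 → 17, 15, 11, 7 → 4
17 → 15, 11, 7 → 3
15 → 11, 7 → 2
11 → 7 → 1
7 → none → 0
Sum: 6 + 5 + 4 + 3 + 2 + 1 + 0 = 21

21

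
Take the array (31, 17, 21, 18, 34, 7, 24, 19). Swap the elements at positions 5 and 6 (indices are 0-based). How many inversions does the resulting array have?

16 inversions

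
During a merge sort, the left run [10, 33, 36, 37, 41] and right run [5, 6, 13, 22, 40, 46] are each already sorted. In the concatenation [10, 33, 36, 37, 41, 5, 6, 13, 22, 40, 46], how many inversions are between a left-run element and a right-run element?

Count, for every r in R, how many entries of L exceed r:
r = 5: 10, 33, 36, 37, 41 → 5
r = 6: 10, 33, 36, 37, 41 → 5
r = 13: 33, 36, 37, 41 → 4
r = 22: 33, 36, 37, 41 → 4
r = 40: 41 → 1
r = 46: none → 0
Cross-inversions: 5 + 5 + 4 + 4 + 1 + 0 = 19

19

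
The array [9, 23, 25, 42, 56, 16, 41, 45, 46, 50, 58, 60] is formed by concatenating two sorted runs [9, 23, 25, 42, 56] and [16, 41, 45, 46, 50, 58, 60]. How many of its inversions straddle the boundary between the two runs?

9

Take each right-half value and tally the left-half values above it:
r = 16: 23, 25, 42, 56 → 4
r = 41: 42, 56 → 2
r = 45: 56 → 1
r = 46: 56 → 1
r = 50: 56 → 1
r = 58: none → 0
r = 60: none → 0
Cross-inversions: 4 + 2 + 1 + 1 + 1 + 0 + 0 = 9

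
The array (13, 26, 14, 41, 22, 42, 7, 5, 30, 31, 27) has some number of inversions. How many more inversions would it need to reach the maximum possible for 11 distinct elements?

Maximum inversions for 11 distinct elements is C(11, 2) = 11·10/2 = 55.
Current inversions — for each element, count later smaller elements:
13: 2
26: 4
14: 2
41: 6
22: 2
42: 5
7: 1
5: 0
30: 1
31: 1
27: 0
Current total: 2 + 4 + 2 + 6 + 2 + 5 + 1 + 0 + 1 + 1 + 0 = 24
Shortfall: 55 − 24 = 31

31 inversions short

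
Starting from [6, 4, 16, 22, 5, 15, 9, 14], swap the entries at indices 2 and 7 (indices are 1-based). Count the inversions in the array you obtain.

Positions 2 and 7 hold 4 and 9; after swapping, the array is [6, 9, 16, 22, 5, 15, 4, 14].
Element-by-element contributions:
6 → 5, 4 → 2
9 → 5, 4 → 2
16 → 5, 15, 4, 14 → 4
22 → 5, 15, 4, 14 → 4
5 → 4 → 1
15 → 4, 14 → 2
4 → none → 0
14 → none → 0
Sum: 2 + 2 + 4 + 4 + 1 + 2 + 0 + 0 = 15

Inversions: 15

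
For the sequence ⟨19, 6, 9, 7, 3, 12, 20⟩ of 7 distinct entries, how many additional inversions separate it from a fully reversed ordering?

Maximum inversions for 7 distinct elements is C(7, 2) = 7·6/2 = 21.
Current inversions — for each element, count later smaller elements:
19: 5
6: 1
9: 2
7: 1
3: 0
12: 0
20: 0
Current total: 5 + 1 + 2 + 1 + 0 + 0 + 0 = 9
Shortfall: 21 − 9 = 12

12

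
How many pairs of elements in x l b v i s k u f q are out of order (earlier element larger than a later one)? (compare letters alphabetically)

There are 26 out-of-order pairs.

Element-by-element contributions:
x → l, b, v, i, s, k, u, f, q → 9
l → b, i, k, f → 4
b → none → 0
v → i, s, k, u, f, q → 6
i → f → 1
s → k, f, q → 3
k → f → 1
u → f, q → 2
f → none → 0
q → none → 0
Sum: 9 + 4 + 0 + 6 + 1 + 3 + 1 + 2 + 0 + 0 = 26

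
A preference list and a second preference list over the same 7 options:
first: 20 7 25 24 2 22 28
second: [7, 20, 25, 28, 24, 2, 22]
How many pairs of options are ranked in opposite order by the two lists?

4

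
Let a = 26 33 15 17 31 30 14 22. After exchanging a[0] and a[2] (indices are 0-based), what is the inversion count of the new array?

16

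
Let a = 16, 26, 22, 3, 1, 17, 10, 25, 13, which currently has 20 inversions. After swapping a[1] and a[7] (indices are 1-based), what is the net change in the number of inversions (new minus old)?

Positions 1 and 7 hold 16 and 10; after swapping, the array is [10, 26, 22, 3, 1, 17, 16, 25, 13].
Sweep left to right; for each value list the smaller values that follow it:
10 → 3, 1 → 2
26 → 22, 3, 1, 17, 16, 25, 13 → 7
22 → 3, 1, 17, 16, 13 → 5
3 → 1 → 1
1 → none → 0
17 → 16, 13 → 2
16 → 13 → 1
25 → 13 → 1
13 → none → 0
Sum: 2 + 7 + 5 + 1 + 0 + 2 + 1 + 1 + 0 = 19
Change: 19 − 20 = -1

-1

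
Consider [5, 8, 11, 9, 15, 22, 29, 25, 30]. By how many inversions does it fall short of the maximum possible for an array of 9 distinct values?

Maximum inversions for 9 distinct elements is C(9, 2) = 9·8/2 = 36.
Current inversions — for each element, count later smaller elements:
5: 0
8: 0
11: 1
9: 0
15: 0
22: 0
29: 1
25: 0
30: 0
Current total: 0 + 0 + 1 + 0 + 0 + 0 + 1 + 0 + 0 = 2
Shortfall: 36 − 2 = 34

34 inversions short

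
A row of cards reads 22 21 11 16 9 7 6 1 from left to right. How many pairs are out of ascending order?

27

For each element, count later entries that are smaller:
22: 7
21: 6
11: 4
16: 4
9: 3
7: 2
6: 1
1: 0
Sum: 7 + 6 + 4 + 4 + 3 + 2 + 1 + 0 = 27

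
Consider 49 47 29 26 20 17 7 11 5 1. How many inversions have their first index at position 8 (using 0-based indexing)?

1

The element at index 8 is 5.
Elements after it: 1
Those smaller than 5: 1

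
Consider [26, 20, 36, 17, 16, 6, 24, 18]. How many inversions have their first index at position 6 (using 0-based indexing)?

The element at index 6 is 24.
Elements after it: 18
Those smaller than 24: 18

1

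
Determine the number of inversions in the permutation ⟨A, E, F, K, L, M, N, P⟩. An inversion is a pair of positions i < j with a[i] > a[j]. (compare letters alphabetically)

0 inversions

Sweep left to right; for each value list the smaller values that follow it:
A: 0
E: 0
F: 0
K: 0
L: 0
M: 0
N: 0
P: 0
Sum: 0 + 0 + 0 + 0 + 0 + 0 + 0 + 0 = 0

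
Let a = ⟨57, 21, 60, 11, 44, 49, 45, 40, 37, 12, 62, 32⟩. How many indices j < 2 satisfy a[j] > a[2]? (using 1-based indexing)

1

The element at index 2 is 21.
Elements before it: 57
Those larger than 21: 57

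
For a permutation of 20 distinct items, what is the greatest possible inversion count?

190 inversions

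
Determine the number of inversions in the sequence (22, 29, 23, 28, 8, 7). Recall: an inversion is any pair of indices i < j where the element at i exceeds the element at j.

11

Listing every pair i<j with a[i]>a[j] (using 1-based positions):
(1,5): 22 > 8
(1,6): 22 > 7
(2,3): 29 > 23
(2,4): 29 > 28
(2,5): 29 > 8
(2,6): 29 > 7
(3,5): 23 > 8
(3,6): 23 > 7
(4,5): 28 > 8
(4,6): 28 > 7
(5,6): 8 > 7
That's 11 pairs.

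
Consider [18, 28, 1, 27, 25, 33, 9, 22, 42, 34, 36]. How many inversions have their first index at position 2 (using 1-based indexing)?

The element at index 2 is 28.
Elements after it: 1, 27, 25, 33, 9, 22, 42, 34, 36
Those smaller than 28: 1, 27, 25, 9, 22

5 such elements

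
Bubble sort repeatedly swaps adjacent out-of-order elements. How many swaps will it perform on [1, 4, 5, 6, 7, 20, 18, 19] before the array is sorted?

2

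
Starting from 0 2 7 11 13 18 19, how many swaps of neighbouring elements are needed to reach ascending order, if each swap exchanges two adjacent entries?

0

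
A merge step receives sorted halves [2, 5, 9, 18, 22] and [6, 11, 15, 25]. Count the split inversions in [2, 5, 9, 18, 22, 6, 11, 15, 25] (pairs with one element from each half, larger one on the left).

There are 7 split inversions.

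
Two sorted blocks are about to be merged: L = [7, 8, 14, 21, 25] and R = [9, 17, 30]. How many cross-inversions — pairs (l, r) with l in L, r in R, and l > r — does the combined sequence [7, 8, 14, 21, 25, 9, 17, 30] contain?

Count, for every r in R, how many entries of L exceed r:
r = 9: 14, 21, 25 → 3
r = 17: 21, 25 → 2
r = 30: none → 0
Cross-inversions: 3 + 2 + 0 = 5

5 cross-inversions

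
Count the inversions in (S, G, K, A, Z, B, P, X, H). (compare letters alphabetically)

17

Sweep left to right; for each value list the smaller values that follow it:
S → G, K, A, B, P, H → 6
G → A, B → 2
K → A, B, H → 3
A → none → 0
Z → B, P, X, H → 4
B → none → 0
P → H → 1
X → H → 1
H → none → 0
Sum: 6 + 2 + 3 + 0 + 4 + 0 + 1 + 1 + 0 = 17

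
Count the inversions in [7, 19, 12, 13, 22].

2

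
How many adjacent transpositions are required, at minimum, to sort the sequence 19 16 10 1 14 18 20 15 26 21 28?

Minimum adjacent swaps = number of inversions (each swap of adjacent out-of-order elements removes one inversion and no swap can remove more).
Count inversions — for each element, later elements that are smaller:
19: 16, 10, 1, 14, 18, 15 → 6
16: 10, 1, 14, 15 → 4
10: 1 → 1
1: none → 0
14: none → 0
18: 15 → 1
20: 15 → 1
15: none → 0
26: 21 → 1
21: none → 0
28: none → 0
Total inversions: 6 + 4 + 1 + 0 + 0 + 1 + 1 + 0 + 1 + 0 + 0 = 14

14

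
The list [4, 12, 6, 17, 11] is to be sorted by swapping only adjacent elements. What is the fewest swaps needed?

Adjacent swaps: 3

The minimum number of adjacent swaps to sort an array equals its inversion count, since every such swap removes exactly one inversion.
Count inversions — for each element, later elements that are smaller:
4: none → 0
12: 6, 11 → 2
6: none → 0
17: 11 → 1
11: none → 0
Total inversions: 0 + 2 + 0 + 1 + 0 = 3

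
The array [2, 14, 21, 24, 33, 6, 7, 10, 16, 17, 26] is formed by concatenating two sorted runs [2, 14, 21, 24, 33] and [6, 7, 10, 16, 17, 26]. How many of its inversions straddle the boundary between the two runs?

19 split inversions

Count, for every r in R, how many entries of L exceed r:
r = 6: 14, 21, 24, 33 → 4
r = 7: 14, 21, 24, 33 → 4
r = 10: 14, 21, 24, 33 → 4
r = 16: 21, 24, 33 → 3
r = 17: 21, 24, 33 → 3
r = 26: 33 → 1
Cross-inversions: 4 + 4 + 4 + 3 + 3 + 1 = 19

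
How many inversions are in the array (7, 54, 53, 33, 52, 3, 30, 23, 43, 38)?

26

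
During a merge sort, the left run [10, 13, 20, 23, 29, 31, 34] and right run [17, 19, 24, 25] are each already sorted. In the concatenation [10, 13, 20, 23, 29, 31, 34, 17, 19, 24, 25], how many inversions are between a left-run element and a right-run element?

16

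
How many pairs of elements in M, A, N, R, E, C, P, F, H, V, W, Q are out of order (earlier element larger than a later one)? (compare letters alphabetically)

There are 20 inversions.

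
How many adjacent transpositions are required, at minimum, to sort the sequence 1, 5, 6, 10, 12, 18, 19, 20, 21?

Each adjacent swap fixes exactly one inversion, so the minimum swap count equals the number of inversions.
Count inversions — for each element, later elements that are smaller:
1: none → 0
5: none → 0
6: none → 0
10: none → 0
12: none → 0
18: none → 0
19: none → 0
20: none → 0
21: none → 0
Total inversions: 0 + 0 + 0 + 0 + 0 + 0 + 0 + 0 + 0 = 0

0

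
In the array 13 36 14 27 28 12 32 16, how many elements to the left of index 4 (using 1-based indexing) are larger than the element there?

1 such element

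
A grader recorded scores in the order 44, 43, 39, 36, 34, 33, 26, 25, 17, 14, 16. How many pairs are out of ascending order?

Sweep left to right; for each value list the smaller values that follow it:
44 → 43, 39, 36, 34, 33, 26, 25, 17, 14, 16 → 10
43 → 39, 36, 34, 33, 26, 25, 17, 14, 16 → 9
39 → 36, 34, 33, 26, 25, 17, 14, 16 → 8
36 → 34, 33, 26, 25, 17, 14, 16 → 7
34 → 33, 26, 25, 17, 14, 16 → 6
33 → 26, 25, 17, 14, 16 → 5
26 → 25, 17, 14, 16 → 4
25 → 17, 14, 16 → 3
17 → 14, 16 → 2
14 → none → 0
16 → none → 0
Sum: 10 + 9 + 8 + 7 + 6 + 5 + 4 + 3 + 2 + 0 + 0 = 54

54 inversions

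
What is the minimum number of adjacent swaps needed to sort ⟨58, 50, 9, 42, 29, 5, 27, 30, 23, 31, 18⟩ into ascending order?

37 adjacent swaps

Each adjacent swap fixes exactly one inversion, so the minimum swap count equals the number of inversions.
Count inversions — for each element, later elements that are smaller:
58: 50, 9, 42, 29, 5, 27, 30, 23, 31, 18 → 10
50: 9, 42, 29, 5, 27, 30, 23, 31, 18 → 9
9: 5 → 1
42: 29, 5, 27, 30, 23, 31, 18 → 7
29: 5, 27, 23, 18 → 4
5: none → 0
27: 23, 18 → 2
30: 23, 18 → 2
23: 18 → 1
31: 18 → 1
18: none → 0
Total inversions: 10 + 9 + 1 + 7 + 4 + 0 + 2 + 2 + 1 + 1 + 0 = 37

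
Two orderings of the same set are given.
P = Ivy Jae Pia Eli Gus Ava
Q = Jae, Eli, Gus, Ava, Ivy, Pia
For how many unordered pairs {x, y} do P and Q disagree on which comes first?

Assign each item its position (1..6) in the first ordering, then rewrite the second ordering as that position sequence:
positions: Ivy→1, Jae→2, Pia→3, Eli→4, Gus→5, Ava→6
second ordering as positions: [2, 4, 5, 6, 1, 3]
Discordant pairs = inversions in this position sequence.
2: 1 → 1
4: 1, 3 → 2
5: 1, 3 → 2
6: 1, 3 → 2
1: 0
3: 0
Total: 1 + 2 + 2 + 2 + 0 + 0 = 7

7 disagreeing pairs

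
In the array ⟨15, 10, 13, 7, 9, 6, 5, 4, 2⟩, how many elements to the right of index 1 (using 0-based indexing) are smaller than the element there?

6 such elements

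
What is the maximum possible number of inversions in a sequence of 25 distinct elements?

300 inversions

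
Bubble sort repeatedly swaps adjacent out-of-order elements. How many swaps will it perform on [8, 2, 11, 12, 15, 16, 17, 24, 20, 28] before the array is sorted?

Minimum adjacent swaps = number of inversions (each swap of adjacent out-of-order elements removes one inversion and no swap can remove more).
Count inversions — for each element, later elements that are smaller:
8: 2 → 1
2: none → 0
11: none → 0
12: none → 0
15: none → 0
16: none → 0
17: none → 0
24: 20 → 1
20: none → 0
28: none → 0
Total inversions: 1 + 0 + 0 + 0 + 0 + 0 + 0 + 1 + 0 + 0 = 2

Swaps: 2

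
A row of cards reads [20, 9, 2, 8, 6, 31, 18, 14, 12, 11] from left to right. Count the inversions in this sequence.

22

Sweep left to right; for each value list the smaller values that follow it:
20: 8
9: 3
2: 0
8: 1
6: 0
31: 4
18: 3
14: 2
12: 1
11: 0
Sum: 8 + 3 + 0 + 1 + 0 + 4 + 3 + 2 + 1 + 0 = 22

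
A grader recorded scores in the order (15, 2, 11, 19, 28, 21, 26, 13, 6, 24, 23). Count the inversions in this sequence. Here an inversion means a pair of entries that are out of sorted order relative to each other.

Element-by-element contributions:
15 → 2, 11, 13, 6 → 4
2 → none → 0
11 → 6 → 1
19 → 13, 6 → 2
28 → 21, 26, 13, 6, 24, 23 → 6
21 → 13, 6 → 2
26 → 13, 6, 24, 23 → 4
13 → 6 → 1
6 → none → 0
24 → 23 → 1
23 → none → 0
Sum: 4 + 0 + 1 + 2 + 6 + 2 + 4 + 1 + 0 + 1 + 0 = 21

Inversions: 21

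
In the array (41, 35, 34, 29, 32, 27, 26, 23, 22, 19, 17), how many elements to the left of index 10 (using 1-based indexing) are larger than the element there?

9 such elements

The element at index 10 is 19.
Elements before it: 41, 35, 34, 29, 32, 27, 26, 23, 22
Those larger than 19: 41, 35, 34, 29, 32, 27, 26, 23, 22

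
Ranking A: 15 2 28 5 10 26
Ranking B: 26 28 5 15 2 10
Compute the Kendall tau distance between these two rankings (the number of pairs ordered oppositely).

Assign each item its position (1..6) in the first ordering, then rewrite the second ordering as that position sequence:
positions: 15→1, 2→2, 28→3, 5→4, 10→5, 26→6
second ordering as positions: [6, 3, 4, 1, 2, 5]
Discordant pairs = inversions in this position sequence.
6: 3, 4, 1, 2, 5 → 5
3: 1, 2 → 2
4: 1, 2 → 2
1: 0
2: 0
5: 0
Total: 5 + 2 + 2 + 0 + 0 + 0 = 9

Discordant pairs: 9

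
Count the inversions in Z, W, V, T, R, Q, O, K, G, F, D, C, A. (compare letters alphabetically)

Inversions: 78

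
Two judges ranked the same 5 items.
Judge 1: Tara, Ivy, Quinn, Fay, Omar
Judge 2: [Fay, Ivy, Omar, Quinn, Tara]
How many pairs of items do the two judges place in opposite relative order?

7

Assign each item its position (1..5) in the first ordering, then rewrite the second ordering as that position sequence:
positions: Tara→1, Ivy→2, Quinn→3, Fay→4, Omar→5
second ordering as positions: [4, 2, 5, 3, 1]
Discordant pairs = inversions in this position sequence.
4: 2, 3, 1 → 3
2: 1 → 1
5: 3, 1 → 2
3: 1 → 1
1: 0
Total: 3 + 1 + 2 + 1 + 0 = 7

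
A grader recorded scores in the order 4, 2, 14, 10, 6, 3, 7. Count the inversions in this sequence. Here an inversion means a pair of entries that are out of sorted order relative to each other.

Out-of-order pairs: 10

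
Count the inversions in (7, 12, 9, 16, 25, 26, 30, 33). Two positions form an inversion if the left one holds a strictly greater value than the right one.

For each element, count later entries that are smaller:
7 → none → 0
12 → 9 → 1
9 → none → 0
16 → none → 0
25 → none → 0
26 → none → 0
30 → none → 0
33 → none → 0
Sum: 0 + 1 + 0 + 0 + 0 + 0 + 0 + 0 = 1

1 inversion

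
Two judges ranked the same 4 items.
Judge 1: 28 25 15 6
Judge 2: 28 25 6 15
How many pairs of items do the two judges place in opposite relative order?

Assign each item its position (1..4) in the first ordering, then rewrite the second ordering as that position sequence:
positions: 28→1, 25→2, 15→3, 6→4
second ordering as positions: [1, 2, 4, 3]
Discordant pairs = inversions in this position sequence.
1: 0
2: 0
4: 3 → 1
3: 0
Total: 0 + 0 + 1 + 0 = 1

1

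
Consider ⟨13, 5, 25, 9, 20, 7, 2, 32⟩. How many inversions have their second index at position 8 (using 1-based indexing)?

The element at index 8 is 32.
Elements before it: 13, 5, 25, 9, 20, 7, 2
None of them are larger than 32.

0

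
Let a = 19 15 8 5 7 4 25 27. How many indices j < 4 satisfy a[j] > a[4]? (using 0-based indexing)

3

The element at index 4 is 7.
Elements before it: 19, 15, 8, 5
Those larger than 7: 19, 15, 8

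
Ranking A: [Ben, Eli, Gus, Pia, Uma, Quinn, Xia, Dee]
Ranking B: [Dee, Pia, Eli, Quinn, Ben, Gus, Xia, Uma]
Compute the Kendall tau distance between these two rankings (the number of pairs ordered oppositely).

Assign each item its position (1..8) in the first ordering, then rewrite the second ordering as that position sequence:
positions: Ben→1, Eli→2, Gus→3, Pia→4, Uma→5, Quinn→6, Xia→7, Dee→8
second ordering as positions: [8, 4, 2, 6, 1, 3, 7, 5]
Discordant pairs = inversions in this position sequence.
8: 4, 2, 6, 1, 3, 7, 5 → 7
4: 2, 1, 3 → 3
2: 1 → 1
6: 1, 3, 5 → 3
1: 0
3: 0
7: 5 → 1
5: 0
Total: 7 + 3 + 1 + 3 + 0 + 0 + 1 + 0 = 15

15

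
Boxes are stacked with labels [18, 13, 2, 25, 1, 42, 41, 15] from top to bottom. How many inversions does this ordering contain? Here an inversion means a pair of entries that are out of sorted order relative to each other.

12

Sweep left to right; for each value list the smaller values that follow it:
18 → 13, 2, 1, 15 → 4
13 → 2, 1 → 2
2 → 1 → 1
25 → 1, 15 → 2
1 → none → 0
42 → 41, 15 → 2
41 → 15 → 1
15 → none → 0
Sum: 4 + 2 + 1 + 2 + 0 + 2 + 1 + 0 = 12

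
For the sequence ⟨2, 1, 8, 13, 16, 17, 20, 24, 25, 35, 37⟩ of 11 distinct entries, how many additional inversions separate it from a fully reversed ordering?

54 inversions short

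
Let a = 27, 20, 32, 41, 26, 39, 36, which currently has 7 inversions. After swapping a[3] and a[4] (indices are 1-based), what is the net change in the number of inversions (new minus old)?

+1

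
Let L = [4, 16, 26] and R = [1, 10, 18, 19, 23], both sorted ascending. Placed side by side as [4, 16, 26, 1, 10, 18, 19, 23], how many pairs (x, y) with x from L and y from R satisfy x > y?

Count, for every r in R, how many entries of L exceed r:
r = 1: 4, 16, 26 → 3
r = 10: 16, 26 → 2
r = 18: 26 → 1
r = 19: 26 → 1
r = 23: 26 → 1
Cross-inversions: 3 + 2 + 1 + 1 + 1 = 8

8 split inversions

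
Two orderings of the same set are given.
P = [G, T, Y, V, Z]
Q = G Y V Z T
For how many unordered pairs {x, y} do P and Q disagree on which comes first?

Assign each item its position (1..5) in the first ordering, then rewrite the second ordering as that position sequence:
positions: G→1, T→2, Y→3, V→4, Z→5
second ordering as positions: [1, 3, 4, 5, 2]
Discordant pairs = inversions in this position sequence.
1: 0
3: 2 → 1
4: 2 → 1
5: 2 → 1
2: 0
Total: 0 + 1 + 1 + 1 + 0 = 3

3 disagreeing pairs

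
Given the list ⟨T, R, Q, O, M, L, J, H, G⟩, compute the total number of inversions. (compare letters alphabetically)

There are 36 inversions.

For each element, count later entries that are smaller:
T → R, Q, O, M, L, J, H, G → 8
R → Q, O, M, L, J, H, G → 7
Q → O, M, L, J, H, G → 6
O → M, L, J, H, G → 5
M → L, J, H, G → 4
L → J, H, G → 3
J → H, G → 2
H → G → 1
G → none → 0
Sum: 8 + 7 + 6 + 5 + 4 + 3 + 2 + 1 + 0 = 36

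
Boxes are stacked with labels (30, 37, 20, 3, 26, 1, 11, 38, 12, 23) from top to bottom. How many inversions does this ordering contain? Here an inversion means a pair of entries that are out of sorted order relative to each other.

25 out-of-order pairs

Element-by-element contributions:
30 → 20, 3, 26, 1, 11, 12, 23 → 7
37 → 20, 3, 26, 1, 11, 12, 23 → 7
20 → 3, 1, 11, 12 → 4
3 → 1 → 1
26 → 1, 11, 12, 23 → 4
1 → none → 0
11 → none → 0
38 → 12, 23 → 2
12 → none → 0
23 → none → 0
Sum: 7 + 7 + 4 + 1 + 4 + 0 + 0 + 2 + 0 + 0 = 25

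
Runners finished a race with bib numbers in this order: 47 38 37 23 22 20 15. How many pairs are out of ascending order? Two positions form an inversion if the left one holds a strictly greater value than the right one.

Element-by-element contributions:
47: 6
38: 5
37: 4
23: 3
22: 2
20: 1
15: 0
Sum: 6 + 5 + 4 + 3 + 2 + 1 + 0 = 21

21 out-of-order pairs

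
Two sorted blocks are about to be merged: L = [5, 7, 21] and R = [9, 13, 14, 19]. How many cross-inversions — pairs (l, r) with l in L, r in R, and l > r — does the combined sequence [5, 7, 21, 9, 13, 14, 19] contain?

Split inversions: 4

For each element r of the right run, count left-run elements greater than r:
r = 9: 21 → 1
r = 13: 21 → 1
r = 14: 21 → 1
r = 19: 21 → 1
Cross-inversions: 1 + 1 + 1 + 1 = 4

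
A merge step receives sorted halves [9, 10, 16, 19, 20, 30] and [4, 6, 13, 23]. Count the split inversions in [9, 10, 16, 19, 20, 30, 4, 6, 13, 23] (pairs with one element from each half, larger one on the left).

17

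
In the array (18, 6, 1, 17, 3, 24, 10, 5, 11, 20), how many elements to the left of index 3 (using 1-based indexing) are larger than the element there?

The element at index 3 is 1.
Elements before it: 18, 6
Those larger than 1: 18, 6

2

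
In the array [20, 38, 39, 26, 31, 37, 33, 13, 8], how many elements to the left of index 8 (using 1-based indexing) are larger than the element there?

7

The element at index 8 is 13.
Elements before it: 20, 38, 39, 26, 31, 37, 33
Those larger than 13: 20, 38, 39, 26, 31, 37, 33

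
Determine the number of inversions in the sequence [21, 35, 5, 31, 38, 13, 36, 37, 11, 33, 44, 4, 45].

31 inversions

Element-by-element contributions:
21: 4
35: 6
5: 1
31: 3
38: 6
13: 2
36: 3
37: 3
11: 1
33: 1
44: 1
4: 0
45: 0
Sum: 4 + 6 + 1 + 3 + 6 + 2 + 3 + 3 + 1 + 1 + 1 + 0 + 0 = 31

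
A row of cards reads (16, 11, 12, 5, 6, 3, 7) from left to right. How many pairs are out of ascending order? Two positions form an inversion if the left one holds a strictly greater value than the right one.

16 inversions

For each element, count later entries that are smaller:
16 → 11, 12, 5, 6, 3, 7 → 6
11 → 5, 6, 3, 7 → 4
12 → 5, 6, 3, 7 → 4
5 → 3 → 1
6 → 3 → 1
3 → none → 0
7 → none → 0
Sum: 6 + 4 + 4 + 1 + 1 + 0 + 0 = 16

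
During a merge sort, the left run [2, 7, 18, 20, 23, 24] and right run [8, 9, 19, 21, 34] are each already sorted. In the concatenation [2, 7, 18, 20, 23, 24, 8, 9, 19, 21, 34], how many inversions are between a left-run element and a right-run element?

13

Count, for every r in R, how many entries of L exceed r:
r = 8: 18, 20, 23, 24 → 4
r = 9: 18, 20, 23, 24 → 4
r = 19: 20, 23, 24 → 3
r = 21: 23, 24 → 2
r = 34: none → 0
Cross-inversions: 4 + 4 + 3 + 2 + 0 = 13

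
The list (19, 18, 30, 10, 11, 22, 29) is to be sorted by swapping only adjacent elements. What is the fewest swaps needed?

9 adjacent swaps

Each adjacent swap fixes exactly one inversion, so the minimum swap count equals the number of inversions.
Count inversions — for each element, later elements that are smaller:
19: 18, 10, 11 → 3
18: 10, 11 → 2
30: 10, 11, 22, 29 → 4
10: none → 0
11: none → 0
22: none → 0
29: none → 0
Total inversions: 3 + 2 + 4 + 0 + 0 + 0 + 0 = 9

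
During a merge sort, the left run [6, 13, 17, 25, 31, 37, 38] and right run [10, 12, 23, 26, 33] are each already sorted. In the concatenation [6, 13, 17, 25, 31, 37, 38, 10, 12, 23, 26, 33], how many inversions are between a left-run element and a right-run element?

Take each right-half value and tally the left-half values above it:
r = 10: 13, 17, 25, 31, 37, 38 → 6
r = 12: 13, 17, 25, 31, 37, 38 → 6
r = 23: 25, 31, 37, 38 → 4
r = 26: 31, 37, 38 → 3
r = 33: 37, 38 → 2
Cross-inversions: 6 + 6 + 4 + 3 + 2 = 21

There are 21 cross-inversions.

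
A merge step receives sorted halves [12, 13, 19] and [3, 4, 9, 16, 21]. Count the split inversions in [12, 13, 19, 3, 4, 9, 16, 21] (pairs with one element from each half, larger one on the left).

10 split inversions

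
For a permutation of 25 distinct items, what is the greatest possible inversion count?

The maximum occurs when the array is in strictly decreasing order: every one of the C(25, 2) pairs is inverted.
C(25, 2) = 25·24/2 = 300

There are 300 inversions.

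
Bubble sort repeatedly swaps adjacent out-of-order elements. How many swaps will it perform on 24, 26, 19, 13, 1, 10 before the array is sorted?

13

The minimum number of adjacent swaps to sort an array equals its inversion count, since every such swap removes exactly one inversion.
Count inversions — for each element, later elements that are smaller:
24: 19, 13, 1, 10 → 4
26: 19, 13, 1, 10 → 4
19: 13, 1, 10 → 3
13: 1, 10 → 2
1: none → 0
10: none → 0
Total inversions: 4 + 4 + 3 + 2 + 0 + 0 = 13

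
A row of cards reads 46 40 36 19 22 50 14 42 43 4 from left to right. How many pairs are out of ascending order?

28 inversions

Count, for each position, how many later elements it exceeds:
46 → 40, 36, 19, 22, 14, 42, 43, 4 → 8
40 → 36, 19, 22, 14, 4 → 5
36 → 19, 22, 14, 4 → 4
19 → 14, 4 → 2
22 → 14, 4 → 2
50 → 14, 42, 43, 4 → 4
14 → 4 → 1
42 → 4 → 1
43 → 4 → 1
4 → none → 0
Sum: 8 + 5 + 4 + 2 + 2 + 4 + 1 + 1 + 1 + 0 = 28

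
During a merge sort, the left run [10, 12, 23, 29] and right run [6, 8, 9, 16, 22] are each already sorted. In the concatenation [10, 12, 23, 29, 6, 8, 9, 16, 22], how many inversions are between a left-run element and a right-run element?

16

For each element r of the right run, count left-run elements greater than r:
r = 6: 10, 12, 23, 29 → 4
r = 8: 10, 12, 23, 29 → 4
r = 9: 10, 12, 23, 29 → 4
r = 16: 23, 29 → 2
r = 22: 23, 29 → 2
Cross-inversions: 4 + 4 + 4 + 2 + 2 = 16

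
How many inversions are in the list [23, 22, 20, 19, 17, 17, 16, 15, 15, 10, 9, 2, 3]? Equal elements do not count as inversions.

There are 75 out-of-order pairs.

Element-by-element contributions:
23: 12
22: 11
20: 10
19: 9
17: 7
17: 7
16: 6
15: 4
15: 4
10: 3
9: 2
2: 0
3: 0
Sum: 12 + 11 + 10 + 9 + 7 + 7 + 6 + 4 + 4 + 3 + 2 + 0 + 0 = 75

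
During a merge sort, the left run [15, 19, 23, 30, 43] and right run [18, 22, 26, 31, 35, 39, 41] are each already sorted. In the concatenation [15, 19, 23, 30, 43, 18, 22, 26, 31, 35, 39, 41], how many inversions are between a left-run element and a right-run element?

13

For each element r of the right run, count left-run elements greater than r:
r = 18: 19, 23, 30, 43 → 4
r = 22: 23, 30, 43 → 3
r = 26: 30, 43 → 2
r = 31: 43 → 1
r = 35: 43 → 1
r = 39: 43 → 1
r = 41: 43 → 1
Cross-inversions: 4 + 3 + 2 + 1 + 1 + 1 + 1 = 13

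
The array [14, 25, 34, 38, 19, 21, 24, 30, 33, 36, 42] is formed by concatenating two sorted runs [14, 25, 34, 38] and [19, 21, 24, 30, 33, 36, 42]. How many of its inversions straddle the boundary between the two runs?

For each element r of the right run, count left-run elements greater than r:
r = 19: 25, 34, 38 → 3
r = 21: 25, 34, 38 → 3
r = 24: 25, 34, 38 → 3
r = 30: 34, 38 → 2
r = 33: 34, 38 → 2
r = 36: 38 → 1
r = 42: none → 0
Cross-inversions: 3 + 3 + 3 + 2 + 2 + 1 + 0 = 14

14 split inversions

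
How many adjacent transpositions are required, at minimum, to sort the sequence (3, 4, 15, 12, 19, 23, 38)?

Minimum adjacent swaps = number of inversions (each swap of adjacent out-of-order elements removes one inversion and no swap can remove more).
Count inversions — for each element, later elements that are smaller:
3: none → 0
4: none → 0
15: 12 → 1
12: none → 0
19: none → 0
23: none → 0
38: none → 0
Total inversions: 0 + 0 + 1 + 0 + 0 + 0 + 0 = 1

1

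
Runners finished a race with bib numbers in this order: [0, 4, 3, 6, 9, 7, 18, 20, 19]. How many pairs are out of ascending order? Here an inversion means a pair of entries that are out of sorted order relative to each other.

Element-by-element contributions:
0: 0
4: 1
3: 0
6: 0
9: 1
7: 0
18: 0
20: 1
19: 0
Sum: 0 + 1 + 0 + 0 + 1 + 0 + 0 + 1 + 0 = 3

3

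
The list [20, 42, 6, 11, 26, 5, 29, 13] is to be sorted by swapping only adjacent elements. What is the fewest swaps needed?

The minimum number of adjacent swaps to sort an array equals its inversion count, since every such swap removes exactly one inversion.
Count inversions — for each element, later elements that are smaller:
20: 6, 11, 5, 13 → 4
42: 6, 11, 26, 5, 29, 13 → 6
6: 5 → 1
11: 5 → 1
26: 5, 13 → 2
5: none → 0
29: 13 → 1
13: none → 0
Total inversions: 4 + 6 + 1 + 1 + 2 + 0 + 1 + 0 = 15

Adjacent swaps: 15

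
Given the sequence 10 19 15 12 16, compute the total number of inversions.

Count, for each position, how many later elements it exceeds:
10 → none → 0
19 → 15, 12, 16 → 3
15 → 12 → 1
12 → none → 0
16 → none → 0
Sum: 0 + 3 + 1 + 0 + 0 = 4

Inversions: 4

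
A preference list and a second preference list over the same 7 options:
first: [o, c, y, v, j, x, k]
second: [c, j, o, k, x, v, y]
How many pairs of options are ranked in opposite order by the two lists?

Assign each item its position (1..7) in the first ordering, then rewrite the second ordering as that position sequence:
positions: o→1, c→2, y→3, v→4, j→5, x→6, k→7
second ordering as positions: [2, 5, 1, 7, 6, 4, 3]
Discordant pairs = inversions in this position sequence.
2: 1 → 1
5: 1, 4, 3 → 3
1: 0
7: 6, 4, 3 → 3
6: 4, 3 → 2
4: 3 → 1
3: 0
Total: 1 + 3 + 0 + 3 + 2 + 1 + 0 = 10

10 pairs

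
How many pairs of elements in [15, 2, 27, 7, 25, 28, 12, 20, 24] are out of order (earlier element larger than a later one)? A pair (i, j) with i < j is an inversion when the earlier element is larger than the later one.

Element-by-element contributions:
15 → 2, 7, 12 → 3
2 → none → 0
27 → 7, 25, 12, 20, 24 → 5
7 → none → 0
25 → 12, 20, 24 → 3
28 → 12, 20, 24 → 3
12 → none → 0
20 → none → 0
24 → none → 0
Sum: 3 + 0 + 5 + 0 + 3 + 3 + 0 + 0 + 0 = 14

Out-of-order pairs: 14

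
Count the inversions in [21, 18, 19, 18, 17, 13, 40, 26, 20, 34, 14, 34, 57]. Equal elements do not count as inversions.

Sweep left to right; for each value list the smaller values that follow it:
21 → 18, 19, 18, 17, 13, 20, 14 → 7
18 → 17, 13, 14 → 3
19 → 18, 17, 13, 14 → 4
18 → 17, 13, 14 → 3
17 → 13, 14 → 2
13 → none → 0
40 → 26, 20, 34, 14, 34 → 5
26 → 20, 14 → 2
20 → 14 → 1
34 → 14 → 1
14 → none → 0
34 → none → 0
57 → none → 0
Sum: 7 + 3 + 4 + 3 + 2 + 0 + 5 + 2 + 1 + 1 + 0 + 0 + 0 = 28

There are 28 out-of-order pairs.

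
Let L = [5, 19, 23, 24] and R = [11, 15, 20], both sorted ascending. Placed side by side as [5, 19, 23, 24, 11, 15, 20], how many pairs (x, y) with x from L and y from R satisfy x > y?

8

Take each right-half value and tally the left-half values above it:
r = 11: 19, 23, 24 → 3
r = 15: 19, 23, 24 → 3
r = 20: 23, 24 → 2
Cross-inversions: 3 + 3 + 2 = 8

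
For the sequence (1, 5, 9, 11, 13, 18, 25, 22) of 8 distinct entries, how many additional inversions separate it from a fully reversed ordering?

Maximum inversions for 8 distinct elements is C(8, 2) = 8·7/2 = 28.
Current inversions — for each element, count later smaller elements:
1: 0
5: 0
9: 0
11: 0
13: 0
18: 0
25: 1
22: 0
Current total: 0 + 0 + 0 + 0 + 0 + 0 + 1 + 0 = 1
Shortfall: 28 − 1 = 27

27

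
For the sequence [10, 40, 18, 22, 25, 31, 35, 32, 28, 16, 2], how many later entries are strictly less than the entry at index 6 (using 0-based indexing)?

The element at index 6 is 35.
Elements after it: 32, 28, 16, 2
Those smaller than 35: 32, 28, 16, 2

4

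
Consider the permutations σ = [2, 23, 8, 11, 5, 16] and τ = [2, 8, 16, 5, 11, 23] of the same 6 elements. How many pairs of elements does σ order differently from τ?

7 discordant pairs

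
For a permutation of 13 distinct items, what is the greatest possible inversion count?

78

The maximum occurs when the array is in strictly decreasing order: every one of the C(13, 2) pairs is inverted.
C(13, 2) = 13·12/2 = 78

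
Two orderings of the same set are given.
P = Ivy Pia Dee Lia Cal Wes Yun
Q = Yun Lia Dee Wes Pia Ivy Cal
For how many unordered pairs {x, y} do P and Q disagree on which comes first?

Assign each item its position (1..7) in the first ordering, then rewrite the second ordering as that position sequence:
positions: Ivy→1, Pia→2, Dee→3, Lia→4, Cal→5, Wes→6, Yun→7
second ordering as positions: [7, 4, 3, 6, 2, 1, 5]
Discordant pairs = inversions in this position sequence.
7: 4, 3, 6, 2, 1, 5 → 6
4: 3, 2, 1 → 3
3: 2, 1 → 2
6: 2, 1, 5 → 3
2: 1 → 1
1: 0
5: 0
Total: 6 + 3 + 2 + 3 + 1 + 0 + 0 = 15

Disagreeing pairs: 15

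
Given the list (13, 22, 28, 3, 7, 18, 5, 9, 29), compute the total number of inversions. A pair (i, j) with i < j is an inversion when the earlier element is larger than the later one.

17 inversions

Count, for each position, how many later elements it exceeds:
13 → 3, 7, 5, 9 → 4
22 → 3, 7, 18, 5, 9 → 5
28 → 3, 7, 18, 5, 9 → 5
3 → none → 0
7 → 5 → 1
18 → 5, 9 → 2
5 → none → 0
9 → none → 0
29 → none → 0
Sum: 4 + 5 + 5 + 0 + 1 + 2 + 0 + 0 + 0 = 17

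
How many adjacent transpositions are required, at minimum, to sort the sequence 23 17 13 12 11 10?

There are 15 swaps.

Minimum adjacent swaps = number of inversions (each swap of adjacent out-of-order elements removes one inversion and no swap can remove more).
Count inversions — for each element, later elements that are smaller:
23: 17, 13, 12, 11, 10 → 5
17: 13, 12, 11, 10 → 4
13: 12, 11, 10 → 3
12: 11, 10 → 2
11: 10 → 1
10: none → 0
Total inversions: 5 + 4 + 3 + 2 + 1 + 0 = 15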